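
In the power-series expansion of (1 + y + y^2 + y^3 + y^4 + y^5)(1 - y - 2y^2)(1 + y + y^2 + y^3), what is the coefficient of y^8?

(1 + y + y^2 + y^3 + y^4 + y^5) has coefficients 1,1,1,1,1,1 for degrees 0…5.
(1 - y - 2y^2) has coefficients 1,-1,-2,0,0,0,0,0,0 for degrees 0…8.
Finally multiplying by (1 + y + y^2 + y^3), the product of all factors after the first has coefficients 1,0,-2,-2,-3,-2,0,0,0 for degrees 0…8.
[y^8] = 1·0 + 1·0 + 1·0 + 1·(-2) + 1·(-3) + 1·(-2) = -7.

-7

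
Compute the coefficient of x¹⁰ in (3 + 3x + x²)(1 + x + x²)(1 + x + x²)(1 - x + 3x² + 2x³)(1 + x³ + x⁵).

114

(3 + 3x + x²) has coefficients 3,3,1 for degrees 0…2.
(1 + x + x²) has coefficients 1,1,1,0,0,0,0,0,0,0,0 for degrees 0…10.
Multiplying by (1 + x + x²) gives running coefficients 1,2,3,2,1,0,0,0,0,0,0 for degrees 0…10.
Multiplying by (1 - x + 3x² + 2x³) gives running coefficients 1,1,4,7,12,11,7,2,0,0,0 for degrees 0…10.
Finally multiplying by (1 + x³ + x⁵), the product of all factors after the first has coefficients 1,1,4,8,13,16,15,18,18,19,13 for degrees 0…10.
[x¹⁰] = 3·13 + 3·19 + 1·18 = 114.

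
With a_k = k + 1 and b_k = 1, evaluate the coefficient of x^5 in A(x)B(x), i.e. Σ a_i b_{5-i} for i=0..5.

21

The convolution is the t^5 coefficient of A(t)B(t).
Σ = 1·1 + 2·1 + 3·1 + 4·1 + 5·1 + 6·1 = 21.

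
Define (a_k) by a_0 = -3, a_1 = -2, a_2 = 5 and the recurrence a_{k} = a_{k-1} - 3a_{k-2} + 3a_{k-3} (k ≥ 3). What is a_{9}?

The ordinary generating function has denominator 1 - y + 3y^2 - 3y^3.
Iterating the recurrence: a_0,…,a_{9} = -3, -2, 5, 2, -19, -10, 53, 26, -163, -82.

-82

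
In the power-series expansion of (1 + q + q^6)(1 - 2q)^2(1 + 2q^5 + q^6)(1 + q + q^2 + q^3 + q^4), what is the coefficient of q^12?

(1 + q + q^6) has coefficients 1,1,0,0,0,0,1 for degrees 0…6.
(1 - 2q)^2 has coefficients 1,-4,4,0,0,0,0,0,0,0,0,0,0 for degrees 0…12.
Multiplying by (1 + 2q^5 + q^6) gives running coefficients 1,-4,4,0,0,2,-7,4,4,0,0,0,0 for degrees 0…12.
Finally multiplying by (1 + q + q^2 + q^3 + q^4), the product of all factors after the first has coefficients 1,-3,1,1,1,2,-1,-1,3,3,1,8,4 for degrees 0…12.
[q^12] = 1·4 + 1·8 + 1·(-1) = 11.

11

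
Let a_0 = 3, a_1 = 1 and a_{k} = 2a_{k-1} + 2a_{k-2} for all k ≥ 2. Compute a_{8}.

The ordinary generating function has denominator 1 - 2t - 2t^2.
Iterating the recurrence: a_0,…,a_{8} = 3, 1, 8, 18, 52, 140, 384, 1048, 2864.

2864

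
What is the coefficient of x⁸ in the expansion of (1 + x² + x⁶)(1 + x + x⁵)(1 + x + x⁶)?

(1 + x² + x⁶) has coefficients 1,0,1,0,0,0,1 for degrees 0…6.
(1 + x + x⁵) has coefficients 1,1,0,0,0,1,0,0,0 for degrees 0…8.
Finally multiplying by (1 + x + x⁶), the product of all factors after the first has coefficients 1,2,1,0,0,1,2,1,0 for degrees 0…8.
[x⁸] = 1·0 + 1·2 + 1·1 = 3.

3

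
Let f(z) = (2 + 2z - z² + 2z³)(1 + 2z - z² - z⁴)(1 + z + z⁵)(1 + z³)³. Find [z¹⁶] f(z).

-12

(2 + 2z - z² + 2z³) has coefficients 2,2,-1,2 for degrees 0…3.
(1 + 2z - z² - z⁴) has coefficients 1,2,-1,0,-1,0,0,0,0,0,0,0,0,0,0,0,0 for degrees 0…16.
Multiplying by (1 + z + z⁵) gives running coefficients 1,3,1,-1,-1,0,2,-1,0,-1,0,0,0,0,0,0,0 for degrees 0…16.
Finally multiplying by (1 + z³)³, the product of all factors after the first has coefficients 1,3,1,2,8,3,2,5,3,3,-3,1,2,-4,0,-1,-1 for degrees 0…16.
[z¹⁶] = 2·(-1) + 2·(-1) − 1·0 + 2·(-4) = -12.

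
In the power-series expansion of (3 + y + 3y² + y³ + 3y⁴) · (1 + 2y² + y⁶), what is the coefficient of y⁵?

(3 + y + 3y² + y³ + 3y⁴) has coefficients 3,1,3,1,3 for degrees 0…4.
(1 + 2y² + y⁶) has coefficients 1,0,2,0,0,0 for degrees 0…5.
[y⁵] = 3·0 + 1·0 + 3·0 + 1·2 + 3·0 = 2.

2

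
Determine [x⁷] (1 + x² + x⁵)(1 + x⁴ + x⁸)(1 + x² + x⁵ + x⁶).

2

(1 + x² + x⁵) has coefficients 1,0,1,0,0,1 for degrees 0…5.
(1 + x⁴ + x⁸) has coefficients 1,0,0,0,1,0,0,0 for degrees 0…7.
Finally multiplying by (1 + x² + x⁵ + x⁶), the product of all factors after the first has coefficients 1,0,1,0,1,1,2,0 for degrees 0…7.
[x⁷] = 1·0 + 1·1 + 1·1 = 2.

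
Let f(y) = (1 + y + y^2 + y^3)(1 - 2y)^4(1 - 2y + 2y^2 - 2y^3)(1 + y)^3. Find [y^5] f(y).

16

(1 + y + y^2 + y^3) has coefficients 1,1,1,1 for degrees 0…3.
(1 - 2y)^4 has coefficients 1,-8,24,-32,16,0 for degrees 0…5.
Multiplying by (1 - 2y + 2y^2 - 2y^3) gives running coefficients 1,-10,42,-98,144,-144 for degrees 0…5.
Finally multiplying by (1 + y)^3, the product of all factors after the first has coefficients 1,-7,15,-1,-34,36 for degrees 0…5.
[y^5] = 1·36 + 1·(-34) + 1·(-1) + 1·15 = 16.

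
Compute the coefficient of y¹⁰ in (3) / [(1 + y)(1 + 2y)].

Partial fractions give a closed form: a_n = (-3)·(-1)^n + (6)·(-2)^n.
At n = 10: a_10 = 6141.

6141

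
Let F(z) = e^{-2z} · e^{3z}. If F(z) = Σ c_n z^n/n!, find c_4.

The EGF product rule gives c_4 = Σ_{k_1+k_2=4} C(4; k_1,k_2) · ∏ g_i(k_i), where e^{-2z} gives (-2)^k; e^{3z} gives (3)^k.
g_1(k) for k = 0…4: 1, -2, 4, -8, 16.
g_2(k) for k = 0…4: 1, 3, 9, 27, 81.
c_4 = Σ_k C(4,k)·g_1(k)·g_2(4−k) = 1·1·81 + 4·(-2)·27 + 6·4·9 + 4·(-8)·3 + 1·16·1 = 81 − 216 + 216 − 96 + 16 = 1.

1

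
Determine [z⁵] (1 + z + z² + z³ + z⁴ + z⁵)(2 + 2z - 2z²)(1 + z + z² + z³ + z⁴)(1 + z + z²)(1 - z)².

(1 + z + z² + z³ + z⁴ + z⁵) has coefficients 1,1,1,1,1,1 for degrees 0…5.
(2 + 2z - 2z²) has coefficients 2,2,-2,0,0,0 for degrees 0…5.
Multiplying by (1 + z + z² + z³ + z⁴) gives running coefficients 2,4,2,2,2,0 for degrees 0…5.
Multiplying by (1 + z + z²) gives running coefficients 2,6,8,8,6,4 for degrees 0…5.
Finally multiplying by (1 - z)², the product of all factors after the first has coefficients 2,2,-2,-2,-2,0 for degrees 0…5.
[z⁵] = 1·0 + 1·(-2) + 1·(-2) + 1·(-2) + 1·2 + 1·2 = -2.

-2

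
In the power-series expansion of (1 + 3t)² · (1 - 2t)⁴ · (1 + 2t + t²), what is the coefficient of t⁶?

(1 + 3t)² has coefficients 1,6,9 for degrees 0…2.
(1 - 2t)⁴ has coefficients 1,-8,24,-32,16,0,0 for degrees 0…6.
Finally multiplying by (1 + 2t + t²), the product of all factors after the first has coefficients 1,-6,9,8,-24,0,16 for degrees 0…6.
[t⁶] = 1·16 + 6·0 + 9·(-24) = -200.

-200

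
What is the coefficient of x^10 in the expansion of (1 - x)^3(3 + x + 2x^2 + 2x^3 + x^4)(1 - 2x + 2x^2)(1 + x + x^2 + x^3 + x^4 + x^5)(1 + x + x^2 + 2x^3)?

11

(1 - x)^3 has coefficients 1,-3,3,-1 for degrees 0…3.
(3 + x + 2x^2 + 2x^3 + x^4) has coefficients 3,1,2,2,1,0,0,0,0,0,0 for degrees 0…10.
Multiplying by (1 - 2x + 2x^2) gives running coefficients 3,-5,6,0,1,2,2,0,0,0,0 for degrees 0…10.
Multiplying by (1 + x + x^2 + x^3 + x^4 + x^5) gives running coefficients 3,-2,4,4,5,7,6,11,5,5,4 for degrees 0…10.
Finally multiplying by (1 + x + x^2 + 2x^3), the product of all factors after the first has coefficients 3,1,5,12,9,24,26,34,36,33,36 for degrees 0…10.
[x^10] = 1·36 − 3·33 + 3·36 − 1·34 = 11.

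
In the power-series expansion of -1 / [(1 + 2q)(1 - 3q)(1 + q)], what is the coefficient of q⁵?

The denominator gives the recurrence a_n = 7a_(n−2) + 6a_(n−3) for n ≥ 3; the numerator fixes a_0 = -1, a_1 = 0, a_2 = -7.
Iterating: -1, 0, -7, -6, -49, -84, so a_5 = -84.

-84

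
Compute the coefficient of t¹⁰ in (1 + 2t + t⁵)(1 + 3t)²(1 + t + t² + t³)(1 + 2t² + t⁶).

88

(1 + 2t + t⁵) has coefficients 1,2,0,0,0,1 for degrees 0…5.
(1 + 3t)² has coefficients 1,6,9,0,0,0,0,0,0,0,0 for degrees 0…10.
Multiplying by (1 + t + t² + t³) gives running coefficients 1,7,16,16,15,9,0,0,0,0,0 for degrees 0…10.
Finally multiplying by (1 + 2t² + t⁶), the product of all factors after the first has coefficients 1,7,18,30,47,41,31,25,16,16,15 for degrees 0…10.
[t¹⁰] = 1·15 + 2·16 + 1·41 = 88.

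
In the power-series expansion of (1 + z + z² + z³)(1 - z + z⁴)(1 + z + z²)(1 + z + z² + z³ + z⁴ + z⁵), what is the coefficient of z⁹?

9

(1 + z + z² + z³) has coefficients 1,1,1,1 for degrees 0…3.
(1 - z + z⁴) has coefficients 1,-1,0,0,1,0,0,0,0,0 for degrees 0…9.
Multiplying by (1 + z + z²) gives running coefficients 1,0,0,-1,1,1,1,0,0,0 for degrees 0…9.
Finally multiplying by (1 + z + z² + z³ + z⁴ + z⁵), the product of all factors after the first has coefficients 1,1,1,0,1,2,2,2,2,3 for degrees 0…9.
[z⁹] = 1·3 + 1·2 + 1·2 + 1·2 = 9.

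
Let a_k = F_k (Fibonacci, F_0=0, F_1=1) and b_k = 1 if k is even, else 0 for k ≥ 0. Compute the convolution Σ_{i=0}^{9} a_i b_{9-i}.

The convolution is the t^9 coefficient of A(t)B(t).
Σ = 0·0 + 1·1 + 1·0 + 2·1 + 3·0 + 5·1 + 8·0 + 13·1 + 21·0 + 34·1 = 55.

55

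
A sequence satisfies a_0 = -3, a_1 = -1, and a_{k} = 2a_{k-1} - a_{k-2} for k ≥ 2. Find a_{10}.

17

The ordinary generating function has denominator 1 - 2z + z^2.
Iterating the recurrence: a_0,…,a_{10} = -3, -1, 1, 3, 5, 7, 9, 11, 13, 15, 17.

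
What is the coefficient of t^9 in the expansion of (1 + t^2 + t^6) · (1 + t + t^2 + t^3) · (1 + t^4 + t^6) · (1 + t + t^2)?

12

(1 + t^2 + t^6) has coefficients 1,0,1,0,0,0,1 for degrees 0…6.
(1 + t + t^2 + t^3) has coefficients 1,1,1,1,0,0,0,0,0,0 for degrees 0…9.
Multiplying by (1 + t^4 + t^6) gives running coefficients 1,1,1,1,1,1,2,2,1,1 for degrees 0…9.
Finally multiplying by (1 + t + t^2), the product of all factors after the first has coefficients 1,2,3,3,3,3,4,5,5,4 for degrees 0…9.
[t^9] = 1·4 + 1·5 + 1·3 = 12.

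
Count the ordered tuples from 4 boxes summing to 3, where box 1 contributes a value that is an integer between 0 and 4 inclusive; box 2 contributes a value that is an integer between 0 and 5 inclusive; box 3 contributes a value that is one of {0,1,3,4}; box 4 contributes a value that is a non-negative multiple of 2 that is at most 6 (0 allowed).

11

The generating function for the choices is (1 + y + y^2 + y^3 + y^4)·(1 + y + y^2 + y^3 + y^4 + y^5)·(1 + y + y^3 + y^4)·(1 + y^2 + y^4 + y^6); the count is [y^3].
(1 + y + y^2 + y^3 + y^4) has coefficients 1,1,1,1 for degrees 0…3.
(1 + y + y^2 + y^3 + y^4 + y^5) has coefficients 1,1,1,1 for degrees 0…3.
Multiplying by (1 + y + y^3 + y^4) gives running coefficients 1,2,2,3 for degrees 0…3.
Finally multiplying by (1 + y^2 + y^4 + y^6), the product of all factors after the first has coefficients 1,2,3,5 for degrees 0…3.
[y^3] = 1·5 + 1·3 + 1·2 + 1·1 = 11.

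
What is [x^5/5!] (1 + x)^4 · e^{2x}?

The EGF product rule gives c_5 = Σ_{k_1+k_2=5} C(5; k_1,k_2) · ∏ g_i(k_i), where (1+x)^4 gives the falling factorial (4)_k; e^{2x} gives (2)^k.
g_1(k) for k = 0…5: 1, 4, 12, 24, 24, 0.
g_2(k) for k = 0…5: 1, 2, 4, 8, 16, 32.
c_5 = Σ_k C(5,k)·g_1(k)·g_2(5−k) = 1·1·32 + 5·4·16 + 10·12·8 + 10·24·4 + 5·24·2 = 32 + 320 + 960 + 960 + 240 = 2512.

2512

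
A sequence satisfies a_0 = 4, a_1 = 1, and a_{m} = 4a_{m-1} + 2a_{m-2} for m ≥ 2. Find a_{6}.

The ordinary generating function has denominator 1 - 4x - 2x^2.
Iterating the recurrence: a_0,…,a_{6} = 4, 1, 12, 50, 224, 996, 4432.

4432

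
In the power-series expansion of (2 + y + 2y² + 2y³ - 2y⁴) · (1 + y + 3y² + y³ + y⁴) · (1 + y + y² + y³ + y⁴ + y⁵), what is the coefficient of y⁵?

39

(2 + y + 2y² + 2y³ - 2y⁴) has coefficients 2,1,2,2,-2 for degrees 0…4.
(1 + y + 3y² + y³ + y⁴) has coefficients 1,1,3,1,1,0 for degrees 0…5.
Finally multiplying by (1 + y + y² + y³ + y⁴ + y⁵), the product of all factors after the first has coefficients 1,2,5,6,7,7 for degrees 0…5.
[y⁵] = 2·7 + 1·7 + 2·6 + 2·5 − 2·2 = 39.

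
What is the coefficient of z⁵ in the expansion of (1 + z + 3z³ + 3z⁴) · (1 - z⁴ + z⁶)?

(1 + z + 3z³ + 3z⁴) has coefficients 1,1,0,3,3 for degrees 0…4.
(1 - z⁴ + z⁶) has coefficients 1,0,0,0,-1,0 for degrees 0…5.
[z⁵] = 1·0 + 1·(-1) + 3·0 + 3·0 = -1.

-1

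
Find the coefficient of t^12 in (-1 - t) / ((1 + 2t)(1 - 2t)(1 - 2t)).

The denominator gives the recurrence a_n = 2a_(n−1) + 4a_(n−2) − 8a_(n−3) for n ≥ 3; the numerator fixes a_0 = -1, a_1 = -3, a_2 = -10.
Iterating: -1, -3, -10, -24, -64, -144, -352, -768, -1792, -3840, -8704, -18432, -40960, so a_12 = -40960.

-40960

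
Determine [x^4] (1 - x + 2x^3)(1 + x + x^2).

2

(1 - x + 2x^3) has coefficients 1,-1,0,2 for degrees 0…3.
(1 + x + x^2) has coefficients 1,1,1,0,0 for degrees 0…4.
[x^4] = 1·0 − 1·0 + 2·1 = 2.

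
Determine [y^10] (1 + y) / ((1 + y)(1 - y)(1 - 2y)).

Partial fractions give a closed form: a_n = (-1)·1^n + (2)·2^n.
At n = 10: a_10 = 2047.

2047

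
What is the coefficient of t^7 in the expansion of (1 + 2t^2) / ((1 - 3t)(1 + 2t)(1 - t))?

2354

Partial fractions give a closed form: a_n = (11/10)·3^n + (2/5)·(-2)^n + (-1/2)·1^n.
At n = 7: a_7 = 2354.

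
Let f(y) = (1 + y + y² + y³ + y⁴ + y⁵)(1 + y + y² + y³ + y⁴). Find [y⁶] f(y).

4

(1 + y + y² + y³ + y⁴ + y⁵) has coefficients 1,1,1,1,1,1 for degrees 0…5.
(1 + y + y² + y³ + y⁴) has coefficients 1,1,1,1,1,0,0 for degrees 0…6.
[y⁶] = 1·0 + 1·0 + 1·1 + 1·1 + 1·1 + 1·1 = 4.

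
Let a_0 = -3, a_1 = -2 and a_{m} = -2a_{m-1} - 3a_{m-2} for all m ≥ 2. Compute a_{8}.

229

The ordinary generating function has denominator 1 + 2t + 3t^2.
Iterating the recurrence: a_0,…,a_{8} = -3, -2, 13, -20, 1, 58, -119, 64, 229.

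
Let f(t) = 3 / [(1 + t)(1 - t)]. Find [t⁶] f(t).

3

Partial fractions give a closed form: a_n = (3/2)·(-1)^n + (3/2)·1^n.
At n = 6: a_6 = 3.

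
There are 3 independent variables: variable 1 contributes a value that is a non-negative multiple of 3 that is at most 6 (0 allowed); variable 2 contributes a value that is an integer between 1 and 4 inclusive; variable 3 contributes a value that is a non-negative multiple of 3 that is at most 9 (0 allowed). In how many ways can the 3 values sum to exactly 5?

2

The generating function for the choices is (1 + q^3 + q^6)·(q + q^2 + q^3 + q^4)·(1 + q^3 + q^6 + q^9); the count is [q^5].
(1 + q^3 + q^6) has coefficients 1,0,0,1,0,0 for degrees 0…5.
(q + q^2 + q^3 + q^4) has coefficients 0,1,1,1,1,0 for degrees 0…5.
Finally multiplying by (1 + q^3 + q^6 + q^9), the product of all factors after the first has coefficients 0,1,1,1,2,1 for degrees 0…5.
[q^5] = 1·1 + 1·1 = 2.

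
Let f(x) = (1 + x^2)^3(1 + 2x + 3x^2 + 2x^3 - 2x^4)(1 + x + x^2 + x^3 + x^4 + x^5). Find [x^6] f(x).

(1 + x^2)^3 has coefficients 1,0,3,0,3,0,1 for degrees 0…6.
(1 + 2x + 3x^2 + 2x^3 - 2x^4) has coefficients 1,2,3,2,-2,0,0 for degrees 0…6.
Finally multiplying by (1 + x + x^2 + x^3 + x^4 + x^5), the product of all factors after the first has coefficients 1,3,6,8,6,6,5 for degrees 0…6.
[x^6] = 1·5 + 3·6 + 3·6 + 1·1 = 42.

42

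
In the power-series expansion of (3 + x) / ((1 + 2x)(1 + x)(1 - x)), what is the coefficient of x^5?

-105

The denominator gives the recurrence a_n = −2a_(n−1) + a_(n−2) + 2a_(n−3) for n ≥ 3; the numerator fixes a_0 = 3, a_1 = -5, a_2 = 13.
Iterating: 3, -5, 13, -25, 53, -105, so a_5 = -105.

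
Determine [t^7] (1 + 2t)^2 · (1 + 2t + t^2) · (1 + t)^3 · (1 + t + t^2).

(1 + 2t)^2 has coefficients 1,4,4 for degrees 0…2.
(1 + 2t + t^2) has coefficients 1,2,1,0,0,0,0,0 for degrees 0…7.
Multiplying by (1 + t)^3 gives running coefficients 1,5,10,10,5,1,0,0 for degrees 0…7.
Finally multiplying by (1 + t + t^2), the product of all factors after the first has coefficients 1,6,16,25,25,16,6,1 for degrees 0…7.
[t^7] = 1·1 + 4·6 + 4·16 = 89.

89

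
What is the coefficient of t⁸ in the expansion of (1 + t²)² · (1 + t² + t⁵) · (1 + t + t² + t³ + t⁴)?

7

(1 + t²)² has coefficients 1,0,2,0,1 for degrees 0…4.
(1 + t² + t⁵) has coefficients 1,0,1,0,0,1,0,0,0 for degrees 0…8.
Finally multiplying by (1 + t + t² + t³ + t⁴), the product of all factors after the first has coefficients 1,1,2,2,2,2,2,1,1 for degrees 0…8.
[t⁸] = 1·1 + 2·2 + 1·2 = 7.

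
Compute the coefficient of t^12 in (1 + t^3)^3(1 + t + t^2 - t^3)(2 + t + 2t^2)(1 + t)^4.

(1 + t^3)^3 has coefficients 1,0,0,3,0,0,3,0,0,1 for degrees 0…9.
(1 + t + t^2 - t^3) has coefficients 1,1,1,-1,0,0,0,0,0,0,0,0,0 for degrees 0…12.
Multiplying by (2 + t + 2t^2) gives running coefficients 2,3,5,1,1,-2,0,0,0,0,0,0,0 for degrees 0…12.
Finally multiplying by (1 + t)^4, the product of all factors after the first has coefficients 2,11,29,47,49,31,7,-7,-7,-2,0,0,0 for degrees 0…12.
[t^12] = 1·0 + 3·(-2) + 3·7 + 1·47 = 62.

62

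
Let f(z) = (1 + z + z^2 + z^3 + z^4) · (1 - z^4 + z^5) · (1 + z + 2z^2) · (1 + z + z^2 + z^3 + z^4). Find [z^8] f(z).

(1 + z + z^2 + z^3 + z^4) has coefficients 1,1,1,1,1 for degrees 0…4.
(1 - z^4 + z^5) has coefficients 1,0,0,0,-1,1,0,0,0 for degrees 0…8.
Multiplying by (1 + z + 2z^2) gives running coefficients 1,1,2,0,-1,0,-1,2,0 for degrees 0…8.
Finally multiplying by (1 + z + z^2 + z^3 + z^4), the product of all factors after the first has coefficients 1,2,4,4,3,2,0,0,0 for degrees 0…8.
[z^8] = 1·0 + 1·0 + 1·0 + 1·2 + 1·3 = 5.

5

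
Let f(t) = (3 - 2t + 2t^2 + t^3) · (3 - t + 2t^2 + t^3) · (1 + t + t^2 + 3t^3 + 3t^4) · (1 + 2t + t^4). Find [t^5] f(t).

(3 - 2t + 2t^2 + t^3) has coefficients 3,-2,2,1 for degrees 0…3.
(3 - t + 2t^2 + t^3) has coefficients 3,-1,2,1,0,0 for degrees 0…5.
Multiplying by (1 + t + t^2 + 3t^3 + 3t^4) gives running coefficients 3,2,4,11,9,4 for degrees 0…5.
Finally multiplying by (1 + 2t + t^4), the product of all factors after the first has coefficients 3,8,8,19,34,24 for degrees 0…5.
[t^5] = 3·24 − 2·34 + 2·19 + 1·8 = 50.

50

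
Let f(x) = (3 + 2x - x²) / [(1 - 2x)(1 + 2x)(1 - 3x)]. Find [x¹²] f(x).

3387296

The denominator gives the recurrence a_n = 3a_(n−1) + 4a_(n−2) − 12a_(n−3) for n ≥ 3; the numerator fixes a_0 = 3, a_1 = 11, a_2 = 44.
Iterating: 3, 11, 44, 140, 464, 1424, 4448, 13472, 41120, 123872, 374432, 1125344, 3387296, so a_12 = 3387296.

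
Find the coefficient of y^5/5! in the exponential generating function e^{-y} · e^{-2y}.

-243

The EGF product rule gives c_5 = Σ_{k_1+k_2=5} C(5; k_1,k_2) · ∏ g_i(k_i), where e^{-y} gives (-1)^k; e^{-2y} gives (-2)^k.
g_1(k) for k = 0…5: 1, -1, 1, -1, 1, -1.
g_2(k) for k = 0…5: 1, -2, 4, -8, 16, -32.
c_5 = Σ_k C(5,k)·g_1(k)·g_2(5−k) = 1·1·(-32) + 5·(-1)·16 + 10·1·(-8) + 10·(-1)·4 + 5·1·(-2) + 1·(-1)·1 = −32 − 80 − 80 − 40 − 10 − 1 = -243.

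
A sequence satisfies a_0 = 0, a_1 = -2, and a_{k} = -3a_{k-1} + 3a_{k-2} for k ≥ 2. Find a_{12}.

3849120

The ordinary generating function has denominator 1 + 3x - 3x^2.
Iterating the recurrence: a_0,…,a_{12} = 0, -2, 6, -24, 90, -342, 1296, -4914, 18630, -70632, 267786, -1015254, 3849120.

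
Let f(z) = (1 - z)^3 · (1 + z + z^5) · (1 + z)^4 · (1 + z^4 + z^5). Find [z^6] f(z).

(1 - z)^3 has coefficients 1,-3,3,-1 for degrees 0…3.
(1 + z + z^5) has coefficients 1,1,0,0,0,1,0 for degrees 0…6.
Multiplying by (1 + z)^4 gives running coefficients 1,5,10,10,5,2,4 for degrees 0…6.
Finally multiplying by (1 + z^4 + z^5), the product of all factors after the first has coefficients 1,5,10,10,6,8,19 for degrees 0…6.
[z^6] = 1·19 − 3·8 + 3·6 − 1·10 = 3.

3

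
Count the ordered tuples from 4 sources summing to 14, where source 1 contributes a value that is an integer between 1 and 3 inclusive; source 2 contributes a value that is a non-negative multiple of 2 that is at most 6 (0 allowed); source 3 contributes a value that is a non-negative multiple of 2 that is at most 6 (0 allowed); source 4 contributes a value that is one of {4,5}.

10

The generating function for the choices is (y + y² + y³)·(1 + y² + y⁴ + y⁶)·(1 + y² + y⁴ + y⁶)·(y⁴ + y⁵); the count is [y¹⁴].
(y + y² + y³) has coefficients 0,1,1,1 for degrees 0…3.
(1 + y² + y⁴ + y⁶) has coefficients 1,0,1,0,1,0,1,0,0,0,0,0,0,0,0 for degrees 0…14.
Multiplying by (1 + y² + y⁴ + y⁶) gives running coefficients 1,0,2,0,3,0,4,0,3,0,2,0,1,0,0 for degrees 0…14.
Finally multiplying by (y⁴ + y⁵), the product of all factors after the first has coefficients 0,0,0,0,1,1,2,2,3,3,4,4,3,3,2 for degrees 0…14.
[y¹⁴] = 1·3 + 1·3 + 1·4 = 10.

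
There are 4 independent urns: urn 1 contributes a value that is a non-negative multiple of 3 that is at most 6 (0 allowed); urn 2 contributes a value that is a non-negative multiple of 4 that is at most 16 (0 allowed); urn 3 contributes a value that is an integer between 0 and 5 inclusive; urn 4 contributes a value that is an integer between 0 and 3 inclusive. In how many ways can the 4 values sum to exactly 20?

The generating function for the choices is (1 + t^3 + t^6)·(1 + t^4 + t^8 + t^12 + t^16)·(1 + t + t^2 + t^3 + t^4 + t^5)·(1 + t + t^2 + t^3); the count is [t^20].
(1 + t^3 + t^6) has coefficients 1,0,0,1,0,0,1 for degrees 0…6.
(1 + t^4 + t^8 + t^12 + t^16) has coefficients 1,0,0,0,1,0,0,0,1,0,0,0,1,0,0,0,1,0,0,0,0 for degrees 0…20.
Multiplying by (1 + t + t^2 + t^3 + t^4 + t^5) gives running coefficients 1,1,1,1,2,2,1,1,2,2,1,1,2,2,1,1,2,2,1,1,1 for degrees 0…20.
Finally multiplying by (1 + t + t^2 + t^3), the product of all factors after the first has coefficients 1,2,3,4,5,6,6,6,6,6,6,6,6,6,6,6,6,6,6,6,5 for degrees 0…20.
[t^20] = 1·5 + 1·6 + 1·6 = 17.

17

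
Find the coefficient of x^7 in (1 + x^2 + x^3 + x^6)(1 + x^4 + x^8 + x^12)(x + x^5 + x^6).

(1 + x^2 + x^3 + x^6) has coefficients 1,0,1,1,0,0,1 for degrees 0…6.
(1 + x^4 + x^8 + x^12) has coefficients 1,0,0,0,1,0,0,0 for degrees 0…7.
Finally multiplying by (x + x^5 + x^6), the product of all factors after the first has coefficients 0,1,0,0,0,2,1,0 for degrees 0…7.
[x^7] = 1·0 + 1·2 + 1·0 + 1·1 = 3.

3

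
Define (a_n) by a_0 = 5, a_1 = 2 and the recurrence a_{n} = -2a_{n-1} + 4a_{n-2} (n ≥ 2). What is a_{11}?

The ordinary generating function has denominator 1 + 2y - 4y^2.
Iterating the recurrence: a_0,…,a_{11} = 5, 2, 16, -24, 112, -320, 1088, -3456, 11264, -36352, 117760, -380928.

-380928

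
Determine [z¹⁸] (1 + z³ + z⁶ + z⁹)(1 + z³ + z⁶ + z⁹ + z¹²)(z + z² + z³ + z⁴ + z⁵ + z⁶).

7

(1 + z³ + z⁶ + z⁹) has coefficients 1,0,0,1,0,0,1,0,0,1 for degrees 0…9.
(1 + z³ + z⁶ + z⁹ + z¹²) has coefficients 1,0,0,1,0,0,1,0,0,1,0,0,1,0,0,0,0,0,0 for degrees 0…18.
Finally multiplying by (z + z² + z³ + z⁴ + z⁵ + z⁶), the product of all factors after the first has coefficients 0,1,1,1,2,2,2,2,2,2,2,2,2,2,2,2,1,1,1 for degrees 0…18.
[z¹⁸] = 1·1 + 1·2 + 1·2 + 1·2 = 7.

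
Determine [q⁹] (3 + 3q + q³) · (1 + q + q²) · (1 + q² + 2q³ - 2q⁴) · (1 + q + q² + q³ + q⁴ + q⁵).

(3 + 3q + q³) has coefficients 3,3,0,1 for degrees 0…3.
(1 + q + q²) has coefficients 1,1,1,0,0,0,0,0,0,0 for degrees 0…9.
Multiplying by (1 + q² + 2q³ - 2q⁴) gives running coefficients 1,1,2,3,1,0,-2,0,0,0 for degrees 0…9.
Finally multiplying by (1 + q + q² + q³ + q⁴ + q⁵), the product of all factors after the first has coefficients 1,2,4,7,8,8,5,4,2,-1 for degrees 0…9.
[q⁹] = 3·(-1) + 3·2 + 1·5 = 8.

8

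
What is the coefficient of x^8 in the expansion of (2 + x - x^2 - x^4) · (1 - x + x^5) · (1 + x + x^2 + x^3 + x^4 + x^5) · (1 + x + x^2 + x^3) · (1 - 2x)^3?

13

(2 + x - x^2 - x^4) has coefficients 2,1,-1,0,-1 for degrees 0…4.
(1 - x + x^5) has coefficients 1,-1,0,0,0,1,0,0,0 for degrees 0…8.
Multiplying by (1 + x + x^2 + x^3 + x^4 + x^5) gives running coefficients 1,0,0,0,0,1,0,1,1 for degrees 0…8.
Multiplying by (1 + x + x^2 + x^3) gives running coefficients 1,1,1,1,0,1,1,2,3 for degrees 0…8.
Finally multiplying by (1 - 2x)^3, the product of all factors after the first has coefficients 1,-5,7,-1,-2,5,-13,8,-5 for degrees 0…8.
[x^8] = 2·(-5) + 1·8 − 1·(-13) − 1·(-2) = 13.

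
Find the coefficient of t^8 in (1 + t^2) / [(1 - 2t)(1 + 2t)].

The denominator gives the recurrence a_n = 4a_(n−2) for n ≥ 3; the numerator fixes a_0 = 1, a_1 = 0, a_2 = 5.
Iterating: 1, 0, 5, 0, 20, 0, 80, 0, 320, so a_8 = 320.

320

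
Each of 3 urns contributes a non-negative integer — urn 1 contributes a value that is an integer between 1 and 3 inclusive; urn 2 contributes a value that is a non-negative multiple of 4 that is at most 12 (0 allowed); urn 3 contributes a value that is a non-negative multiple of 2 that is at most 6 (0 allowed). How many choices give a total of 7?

The generating function for the choices is (y + y² + y³)·(1 + y⁴ + y⁸ + y¹²)·(1 + y² + y⁴ + y⁶); the count is [y⁷].
(y + y² + y³) has coefficients 0,1,1,1 for degrees 0…3.
(1 + y⁴ + y⁸ + y¹²) has coefficients 1,0,0,0,1,0,0,0 for degrees 0…7.
Finally multiplying by (1 + y² + y⁴ + y⁶), the product of all factors after the first has coefficients 1,0,1,0,2,0,2,0 for degrees 0…7.
[y⁷] = 1·2 + 1·0 + 1·2 = 4.

4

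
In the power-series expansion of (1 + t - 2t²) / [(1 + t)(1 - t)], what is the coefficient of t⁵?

1

The denominator gives the recurrence a_n = a_(n−2) for n ≥ 3; the numerator fixes a_0 = 1, a_1 = 1, a_2 = -1.
Iterating: 1, 1, -1, 1, -1, 1, so a_5 = 1.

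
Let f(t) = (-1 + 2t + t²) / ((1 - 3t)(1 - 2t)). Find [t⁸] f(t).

The denominator gives the recurrence a_n = 5a_(n−1) − 6a_(n−2) for n ≥ 3; the numerator fixes a_0 = -1, a_1 = -3, a_2 = -8.
Iterating: -1, -3, -8, -22, -62, -178, -518, -1522, -4502, so a_8 = -4502.

-4502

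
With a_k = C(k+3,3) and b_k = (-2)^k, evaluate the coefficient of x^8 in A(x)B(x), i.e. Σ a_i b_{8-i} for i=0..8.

Write out a_i and b_{8-i} for i = 0,…,8 and sum the products.
Σ = 1·256 + 4·(-128) + 10·64 + 20·(-32) + 35·16 + 56·(-8) + 84·4 + 120·(-2) + 165·1 = 117.

117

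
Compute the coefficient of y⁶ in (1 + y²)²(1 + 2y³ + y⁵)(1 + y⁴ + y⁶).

3

(1 + y²)² has coefficients 1,0,2,0,1 for degrees 0…4.
(1 + 2y³ + y⁵) has coefficients 1,0,0,2,0,1,0 for degrees 0…6.
Finally multiplying by (1 + y⁴ + y⁶), the product of all factors after the first has coefficients 1,0,0,2,1,1,1 for degrees 0…6.
[y⁶] = 1·1 + 2·1 + 1·0 = 3.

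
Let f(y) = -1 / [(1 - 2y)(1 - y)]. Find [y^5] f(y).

-63

Partial fractions give a closed form: a_n = (-2)·2^n + (1)·1^n.
At n = 5: a_5 = -63.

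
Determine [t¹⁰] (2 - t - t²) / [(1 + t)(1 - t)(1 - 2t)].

1707

Partial fractions give a closed form: a_n = (1/3)·(-1)^n + (5/3)·2^n.
At n = 10: a_10 = 1707.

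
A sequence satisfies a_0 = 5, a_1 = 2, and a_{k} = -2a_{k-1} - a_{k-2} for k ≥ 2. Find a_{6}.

The ordinary generating function has denominator 1 + 2y + y^2.
Iterating the recurrence: a_0,…,a_{6} = 5, 2, -9, 16, -23, 30, -37.

-37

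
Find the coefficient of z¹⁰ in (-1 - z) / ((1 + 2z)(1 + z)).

-1024

Partial fractions give a closed form: a_n = (-1)·(-2)^n.
At n = 10: a_10 = -1024.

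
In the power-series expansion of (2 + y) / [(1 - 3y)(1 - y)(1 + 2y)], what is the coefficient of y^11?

Partial fractions give a closed form: a_n = (21/10)·3^n + (-1/2)·1^n + (2/5)·(-2)^n.
At n = 11: a_11 = 371189.

371189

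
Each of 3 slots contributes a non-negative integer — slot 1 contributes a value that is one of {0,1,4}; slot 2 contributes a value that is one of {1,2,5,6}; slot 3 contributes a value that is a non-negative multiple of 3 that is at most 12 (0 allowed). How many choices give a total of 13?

The generating function for the choices is (1 + x + x⁴)·(x + x² + x⁵ + x⁶)·(1 + x³ + x⁶ + x⁹ + x¹²); the count is [x¹³].
(1 + x + x⁴) has coefficients 1,1,0,0,1 for degrees 0…4.
(x + x² + x⁵ + x⁶) has coefficients 0,1,1,0,0,1,1,0,0,0,0,0,0,0 for degrees 0…13.
Finally multiplying by (1 + x³ + x⁶ + x⁹ + x¹²), the product of all factors after the first has coefficients 0,1,1,0,1,2,1,1,2,1,1,2,1,1 for degrees 0…13.
[x¹³] = 1·1 + 1·1 + 1·1 = 3.

3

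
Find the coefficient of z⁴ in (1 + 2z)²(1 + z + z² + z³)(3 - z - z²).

(1 + 2z)² has coefficients 1,4,4 for degrees 0…2.
(1 + z + z² + z³) has coefficients 1,1,1,1,0 for degrees 0…4.
Finally multiplying by (3 - z - z²), the product of all factors after the first has coefficients 3,2,1,1,-2 for degrees 0…4.
[z⁴] = 1·(-2) + 4·1 + 4·1 = 6.

6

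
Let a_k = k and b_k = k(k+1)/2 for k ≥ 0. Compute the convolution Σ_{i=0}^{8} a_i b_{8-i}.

210

Write out a_i and b_{8-i} for i = 0,…,8 and sum the products.
Σ = 0·36 + 1·28 + 2·21 + 3·15 + 4·10 + 5·6 + 6·3 + 7·1 + 8·0 = 210.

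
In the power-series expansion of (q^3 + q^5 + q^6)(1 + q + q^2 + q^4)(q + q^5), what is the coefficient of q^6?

(q^3 + q^5 + q^6) has coefficients 0,0,0,1,0,1,1 for degrees 0…6.
(1 + q + q^2 + q^4) has coefficients 1,1,1,0,1,0,0 for degrees 0…6.
Finally multiplying by (q + q^5), the product of all factors after the first has coefficients 0,1,1,1,0,2,1 for degrees 0…6.
[q^6] = 1·1 + 1·1 + 1·0 = 2.

2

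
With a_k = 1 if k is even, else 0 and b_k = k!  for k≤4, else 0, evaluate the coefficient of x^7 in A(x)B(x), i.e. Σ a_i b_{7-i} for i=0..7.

The convolution is the x^7 coefficient of A(x)B(x).
Σ = 1·0 + 0·0 + 1·0 + 0·24 + 1·6 + 0·2 + 1·1 + 0·1 = 7.

7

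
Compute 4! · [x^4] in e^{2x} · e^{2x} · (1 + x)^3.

1696

The EGF product rule gives c_4 = Σ_{k_1+k_2+k_3=4} C(4; k_1,k_2,k_3) · ∏ g_i(k_i), where e^{2x} gives (2)^k; e^{2x} gives (2)^k; (1+x)^3 gives the falling factorial (3)_k.
g_1(k) for k = 0…4: 1, 2, 4, 8, 16.
g_2(k) for k = 0…4: 1, 2, 4, 8, 16.
g_3(k) for k = 0…4: 1, 3, 6, 6, 0.
First combine the last two factors: h(k) = Σ_j C(k,j)·g_2(j)·g_3(k−j) for k = 0…4: 1, 5, 22, 86, 304.
c_4 = Σ_k C(4,k)·g_1(k)·h(4−k) = 1·1·304 + 4·2·86 + 6·4·22 + 4·8·5 + 1·16·1 = 304 + 688 + 528 + 160 + 16 = 1696.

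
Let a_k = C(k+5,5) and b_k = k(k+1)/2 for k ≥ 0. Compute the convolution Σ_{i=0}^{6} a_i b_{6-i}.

1287

This is [x^6] in the product of the two ordinary generating functions.
Σ = 1·21 + 6·15 + 21·10 + 56·6 + 126·3 + 252·1 + 462·0 = 1287.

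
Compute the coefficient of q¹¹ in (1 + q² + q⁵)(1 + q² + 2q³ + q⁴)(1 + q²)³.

(1 + q² + q⁵) has coefficients 1,0,1,0,0,1 for degrees 0…5.
(1 + q² + 2q³ + q⁴) has coefficients 1,0,1,2,1,0,0,0,0,0,0,0 for degrees 0…11.
Finally multiplying by (1 + q²)³, the product of all factors after the first has coefficients 1,0,4,2,7,6,7,6,4,2,1,0 for degrees 0…11.
[q¹¹] = 1·0 + 1·2 + 1·7 = 9.

9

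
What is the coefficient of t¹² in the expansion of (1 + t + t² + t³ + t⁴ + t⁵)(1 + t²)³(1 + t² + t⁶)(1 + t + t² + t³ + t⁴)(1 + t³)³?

(1 + t + t² + t³ + t⁴ + t⁵) has coefficients 1,1,1,1,1,1 for degrees 0…5.
(1 + t²)³ has coefficients 1,0,3,0,3,0,1,0,0,0,0,0,0 for degrees 0…12.
Multiplying by (1 + t² + t⁶) gives running coefficients 1,0,4,0,6,0,5,0,4,0,3,0,1 for degrees 0…12.
Multiplying by (1 + t + t² + t³ + t⁴) gives running coefficients 1,1,5,5,11,10,15,11,15,9,12,7,8 for degrees 0…12.
Finally multiplying by (1 + t³)³, the product of all factors after the first has coefficients 1,1,5,8,14,25,33,47,60,70,79,87,85 for degrees 0…12.
[t¹²] = 1·85 + 1·87 + 1·79 + 1·70 + 1·60 + 1·47 = 428.

428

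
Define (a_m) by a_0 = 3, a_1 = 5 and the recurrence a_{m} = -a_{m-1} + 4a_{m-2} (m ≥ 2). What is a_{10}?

-665

The ordinary generating function has denominator 1 + z - 4z^2.
Iterating the recurrence: a_0,…,a_{10} = 3, 5, 7, 13, 15, 37, 23, 125, -33, 533, -665.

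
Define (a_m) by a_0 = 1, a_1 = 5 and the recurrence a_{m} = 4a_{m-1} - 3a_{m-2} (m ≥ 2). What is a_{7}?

4373

The ordinary generating function has denominator 1 - 4q + 3q^2.
Iterating the recurrence: a_0,…,a_{7} = 1, 5, 17, 53, 161, 485, 1457, 4373.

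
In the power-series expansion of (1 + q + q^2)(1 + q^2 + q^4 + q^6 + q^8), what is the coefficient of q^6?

2

(1 + q + q^2) has coefficients 1,1,1 for degrees 0…2.
(1 + q^2 + q^4 + q^6 + q^8) has coefficients 1,0,1,0,1,0,1 for degrees 0…6.
[q^6] = 1·1 + 1·0 + 1·1 = 2.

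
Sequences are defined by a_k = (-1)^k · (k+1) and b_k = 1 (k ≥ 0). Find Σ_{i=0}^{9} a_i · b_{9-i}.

The convolution is the t^9 coefficient of A(t)B(t).
Σ = 1·1 − 2·1 + 3·1 − 4·1 + 5·1 − 6·1 + 7·1 − 8·1 + 9·1 − 10·1 = -5.

-5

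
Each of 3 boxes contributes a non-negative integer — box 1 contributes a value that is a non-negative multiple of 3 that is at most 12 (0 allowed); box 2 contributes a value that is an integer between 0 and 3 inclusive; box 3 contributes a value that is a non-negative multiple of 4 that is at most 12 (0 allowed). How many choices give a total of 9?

4

The generating function for the choices is (1 + t³ + t⁶ + t⁹ + t¹²)·(1 + t + t² + t³)·(1 + t⁴ + t⁸ + t¹²); the count is [t⁹].
(1 + t³ + t⁶ + t⁹ + t¹²) has coefficients 1,0,0,1,0,0,1,0,0,1 for degrees 0…9.
(1 + t + t² + t³) has coefficients 1,1,1,1,0,0,0,0,0,0 for degrees 0…9.
Finally multiplying by (1 + t⁴ + t⁸ + t¹²), the product of all factors after the first has coefficients 1,1,1,1,1,1,1,1,1,1 for degrees 0…9.
[t⁹] = 1·1 + 1·1 + 1·1 + 1·1 = 4.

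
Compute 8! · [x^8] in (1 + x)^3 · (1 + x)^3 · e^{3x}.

The EGF product rule gives c_8 = Σ_{k_1+k_2+k_3=8} C(8; k_1,k_2,k_3) · ∏ g_i(k_i), where (1+x)^3 gives the falling factorial (3)_k; (1+x)^3 gives the falling factorial (3)_k; e^{3x} gives (3)^k.
g_1(k) for k = 0…8: 1, 3, 6, 6, 0, 0, 0, 0, 0.
g_2(k) for k = 0…8: 1, 3, 6, 6, 0, 0, 0, 0, 0.
g_3(k) for k = 0…8: 1, 3, 9, 27, 81, 243, 729, 2187, 6561.
First combine the last two factors: h(k) = Σ_j C(k,j)·g_2(j)·g_3(k−j) for k = 0…8: 1, 6, 33, 168, 801, 3618, 15633, 65124, 263169.
c_8 = Σ_k C(8,k)·g_1(k)·h(8−k) = 1·1·263169 + 8·3·65124 + 28·6·15633 + 56·6·3618 = 263169 + 1562976 + 2626344 + 1215648 = 5668137.

5668137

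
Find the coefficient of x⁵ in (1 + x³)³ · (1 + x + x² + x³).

(1 + x³)³ has coefficients 1,0,0,3,0,0 for degrees 0…5.
(1 + x + x² + x³) has coefficients 1,1,1,1,0,0 for degrees 0…5.
[x⁵] = 1·0 + 3·1 = 3.

3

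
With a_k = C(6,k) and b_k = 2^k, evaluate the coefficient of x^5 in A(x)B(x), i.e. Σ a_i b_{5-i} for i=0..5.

364

Write out a_i and b_{5-i} for i = 0,…,5 and sum the products.
Σ = 1·32 + 6·16 + 15·8 + 20·4 + 15·2 + 6·1 = 364.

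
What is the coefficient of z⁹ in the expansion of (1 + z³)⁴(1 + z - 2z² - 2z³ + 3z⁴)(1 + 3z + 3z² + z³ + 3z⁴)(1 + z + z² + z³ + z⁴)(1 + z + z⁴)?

156

(1 + z³)⁴ has coefficients 1,0,0,4,0,0,6,0,0,4 for degrees 0…9.
(1 + z - 2z² - 2z³ + 3z⁴) has coefficients 1,1,-2,-2,3,0,0,0,0,0 for degrees 0…9.
Multiplying by (1 + 3z + 3z² + z³ + 3z⁴) gives running coefficients 1,4,4,-4,-5,4,1,-3,9,0 for degrees 0…9.
Multiplying by (1 + z + z² + z³ + z⁴) gives running coefficients 1,5,9,5,0,3,0,-7,6,11 for degrees 0…9.
Finally multiplying by (1 + z + z⁴), the product of all factors after the first has coefficients 1,6,14,14,6,8,12,-2,-1,20 for degrees 0…9.
[z⁹] = 1·20 + 4·12 + 6·14 + 4·1 = 156.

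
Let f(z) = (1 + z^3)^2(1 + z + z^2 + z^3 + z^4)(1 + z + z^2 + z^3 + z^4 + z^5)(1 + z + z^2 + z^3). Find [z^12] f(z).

39

(1 + z^3)^2 has coefficients 1,0,0,2,0,0,1 for degrees 0…6.
(1 + z + z^2 + z^3 + z^4) has coefficients 1,1,1,1,1,0,0,0,0,0,0,0,0 for degrees 0…12.
Multiplying by (1 + z + z^2 + z^3 + z^4 + z^5) gives running coefficients 1,2,3,4,5,5,4,3,2,1,0,0,0 for degrees 0…12.
Finally multiplying by (1 + z + z^2 + z^3), the product of all factors after the first has coefficients 1,3,6,10,14,17,18,17,14,10,6,3,1 for degrees 0…12.
[z^12] = 1·1 + 2·10 + 1·18 = 39.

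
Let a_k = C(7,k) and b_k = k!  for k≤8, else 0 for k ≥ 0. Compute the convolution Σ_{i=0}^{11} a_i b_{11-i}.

The convolution is the x^11 coefficient of A(x)B(x).
Σ = 1·0 + 7·0 + 21·0 + 35·40320 + 35·5040 + 21·720 + 7·120 + 1·24 + 0·6 + 0·2 + 0·1 + 0·1 = 1603584.

1603584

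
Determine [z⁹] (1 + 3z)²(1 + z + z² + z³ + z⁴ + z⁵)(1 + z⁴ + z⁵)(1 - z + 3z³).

(1 + 3z)² has coefficients 1,6,9 for degrees 0…2.
(1 + z + z² + z³ + z⁴ + z⁵) has coefficients 1,1,1,1,1,1,0,0,0,0 for degrees 0…9.
Multiplying by (1 + z⁴ + z⁵) gives running coefficients 1,1,1,1,2,3,2,2,2,2 for degrees 0…9.
Finally multiplying by (1 - z + 3z³), the product of all factors after the first has coefficients 1,0,0,3,4,4,2,6,9,6 for degrees 0…9.
[z⁹] = 1·6 + 6·9 + 9·6 = 114.

114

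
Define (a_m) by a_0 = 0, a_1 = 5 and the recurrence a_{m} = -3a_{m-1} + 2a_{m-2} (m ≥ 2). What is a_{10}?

-398235

The ordinary generating function has denominator 1 + 3t - 2t^2.
Iterating the recurrence: a_0,…,a_{10} = 0, 5, -15, 55, -195, 695, -2475, 8815, -31395, 111815, -398235.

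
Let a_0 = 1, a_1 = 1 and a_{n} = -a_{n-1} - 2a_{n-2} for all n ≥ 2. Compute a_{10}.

45

The ordinary generating function has denominator 1 + q + 2q^2.
Iterating the recurrence: a_0,…,a_{10} = 1, 1, -3, 1, 5, -7, -3, 17, -11, -23, 45.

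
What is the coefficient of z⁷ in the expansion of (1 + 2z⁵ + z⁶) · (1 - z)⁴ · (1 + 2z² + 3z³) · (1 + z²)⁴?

-7

(1 + 2z⁵ + z⁶) has coefficients 1,0,0,0,0,2,1 for degrees 0…6.
(1 - z)⁴ has coefficients 1,-4,6,-4,1,0,0,0 for degrees 0…7.
Multiplying by (1 + 2z² + 3z³) gives running coefficients 1,-4,8,-9,1,10,-10,3 for degrees 0…7.
Finally multiplying by (1 + z²)⁴, the product of all factors after the first has coefficients 1,-4,12,-25,39,-50,46,-27 for degrees 0…7.
[z⁷] = 1·(-27) + 2·12 + 1·(-4) = -7.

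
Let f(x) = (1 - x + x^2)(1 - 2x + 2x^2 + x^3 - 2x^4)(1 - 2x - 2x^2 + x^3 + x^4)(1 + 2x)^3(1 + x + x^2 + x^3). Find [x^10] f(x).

(1 - x + x^2) has coefficients 1,-1,1 for degrees 0…2.
(1 - 2x + 2x^2 + x^3 - 2x^4) has coefficients 1,-2,2,1,-2,0,0,0,0,0,0 for degrees 0…10.
Multiplying by (1 - 2x - 2x^2 + x^3 + x^4) gives running coefficients 1,-4,4,2,-9,2,7,-1,-2,0,0 for degrees 0…10.
Multiplying by (1 + 2x)^3 gives running coefficients 1,2,-8,-14,19,4,-73,-7,92,32,-32 for degrees 0…10.
Finally multiplying by (1 + x + x^2 + x^3), the product of all factors after the first has coefficients 1,3,-5,-19,-1,1,-64,-57,16,44,85 for degrees 0…10.
[x^10] = 1·85 − 1·44 + 1·16 = 57.

57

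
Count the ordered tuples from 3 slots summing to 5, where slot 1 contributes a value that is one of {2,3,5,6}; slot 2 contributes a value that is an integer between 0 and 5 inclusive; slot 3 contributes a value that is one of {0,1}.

5

The generating function for the choices is (y^2 + y^3 + y^5 + y^6)·(1 + y + y^2 + y^3 + y^4 + y^5)·(1 + y); the count is [y^5].
(y^2 + y^3 + y^5 + y^6) has coefficients 0,0,1,1,0,1 for degrees 0…5.
(1 + y + y^2 + y^3 + y^4 + y^5) has coefficients 1,1,1,1,1,1 for degrees 0…5.
Finally multiplying by (1 + y), the product of all factors after the first has coefficients 1,2,2,2,2,2 for degrees 0…5.
[y^5] = 1·2 + 1·2 + 1·1 = 5.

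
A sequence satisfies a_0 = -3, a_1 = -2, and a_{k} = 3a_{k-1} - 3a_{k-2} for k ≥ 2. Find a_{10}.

The ordinary generating function has denominator 1 - 3x + 3x^2.
Iterating the recurrence: a_0,…,a_{10} = -3, -2, 3, 15, 36, 63, 81, 54, -81, -405, -972.

-972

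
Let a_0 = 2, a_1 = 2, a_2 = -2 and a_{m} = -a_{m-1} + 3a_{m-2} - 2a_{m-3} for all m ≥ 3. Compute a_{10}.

-3142

The ordinary generating function has denominator 1 + y - 3y^2 + 2y^3.
Iterating the recurrence: a_0,…,a_{10} = 2, 2, -2, 4, -14, 30, -80, 198, -498, 1252, -3142.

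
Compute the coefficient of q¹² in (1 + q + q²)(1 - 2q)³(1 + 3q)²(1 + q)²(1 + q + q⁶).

(1 + q + q²) has coefficients 1,1,1 for degrees 0…2.
(1 - 2q)³ has coefficients 1,-6,12,-8,0,0,0,0,0,0,0,0,0 for degrees 0…12.
Multiplying by (1 + 3q)² gives running coefficients 1,0,-15,10,60,-72,0,0,0,0,0,0,0 for degrees 0…12.
Multiplying by (1 + q)² gives running coefficients 1,2,-14,-20,65,58,-84,-72,0,0,0,0,0 for degrees 0…12.
Finally multiplying by (1 + q + q⁶), the product of all factors after the first has coefficients 1,3,-12,-34,45,123,-25,-154,-86,-20,65,58,-84 for degrees 0…12.
[q¹²] = 1·(-84) + 1·58 + 1·65 = 39.

39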